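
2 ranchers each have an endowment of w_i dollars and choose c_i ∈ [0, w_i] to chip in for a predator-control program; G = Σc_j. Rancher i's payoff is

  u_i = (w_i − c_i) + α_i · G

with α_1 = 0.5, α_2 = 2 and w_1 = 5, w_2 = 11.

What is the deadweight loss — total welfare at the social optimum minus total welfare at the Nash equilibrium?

∂u_i/∂c_i = α_i − 1, so rancher i contributes w_i if α_i > 1, else 0.
α_i > 1 for i ∈ {2}; NE contributions (0, 11), G = 11.
W^NE = Σw_i − G^NE + (Σα_i)·G^NE = 16 + 1.5·11 = 32.5.
Planner: ∂(Σu_j)/∂c_i = Σα_j − 1 = 1.5 > 0, so everyone contributes w_i; G^SO = 16, W^SO = 16 + 1.5·16 = 40.
Deadweight loss = 7.5.

7.5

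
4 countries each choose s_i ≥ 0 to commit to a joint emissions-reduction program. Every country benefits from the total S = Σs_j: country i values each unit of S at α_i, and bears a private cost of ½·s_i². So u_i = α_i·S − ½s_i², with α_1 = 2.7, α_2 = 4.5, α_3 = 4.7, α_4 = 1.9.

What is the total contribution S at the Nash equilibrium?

Country i's FOC: ∂u_i/∂s_i = α_i − s_i = 0, so s_i* = α_i.
NE contributions = (2.7, 4.5, 4.7, 1.9); S = 13.8.

13.8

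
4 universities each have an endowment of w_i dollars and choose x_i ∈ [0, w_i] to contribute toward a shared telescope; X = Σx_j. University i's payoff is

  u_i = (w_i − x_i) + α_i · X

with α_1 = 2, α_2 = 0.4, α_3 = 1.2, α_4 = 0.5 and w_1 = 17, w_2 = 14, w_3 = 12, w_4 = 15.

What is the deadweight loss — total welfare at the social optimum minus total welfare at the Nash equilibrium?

89.9

∂u_i/∂x_i = α_i − 1, so university i contributes w_i if α_i > 1, else 0.
α_i > 1 for i ∈ {1, 3}; NE contributions (17, 0, 12, 0), X = 29.
W^NE = Σw_i − X^NE + (Σα_i)·X^NE = 58 + 3.1·29 = 147.9.
Planner: ∂(Σu_j)/∂x_i = Σα_j − 1 = 3.1 > 0, so everyone contributes w_i; X^SO = 58, W^SO = 58 + 3.1·58 = 237.8.
Deadweight loss = 89.9.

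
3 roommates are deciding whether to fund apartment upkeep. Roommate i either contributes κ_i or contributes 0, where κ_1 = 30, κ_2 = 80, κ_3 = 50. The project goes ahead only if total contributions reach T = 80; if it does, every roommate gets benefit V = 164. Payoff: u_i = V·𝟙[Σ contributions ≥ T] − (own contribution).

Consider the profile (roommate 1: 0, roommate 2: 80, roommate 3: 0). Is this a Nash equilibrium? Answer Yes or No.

Total = 80 ≥ 80: provided.
Roommate 1 (pledges 0, payoff 164): pledging 30 → total 110, payoff 134. No gain.
Roommate 2 (pledges 80, payoff 84): dropping to 0 → total 0, payoff 0. No gain.
Roommate 3 (pledges 0, payoff 164): pledging 50 → total 130, payoff 114. No gain.

Yes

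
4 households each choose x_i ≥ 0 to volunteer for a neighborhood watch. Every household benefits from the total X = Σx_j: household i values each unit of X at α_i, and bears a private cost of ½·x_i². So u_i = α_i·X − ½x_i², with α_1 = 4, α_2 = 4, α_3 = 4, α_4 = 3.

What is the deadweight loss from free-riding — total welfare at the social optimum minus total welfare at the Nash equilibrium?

Household i's FOC: ∂u_i/∂x_i = α_i − x_i = 0, so x_i* = α_i.
NE contributions = (4, 4, 4, 3); X = 15.
W^NE = (Σα)·X − ½Σα_i² = 15² − ½·57 = 196.5.
Planner sets x_i = Σα_j = 15 for every i, so X^SO = 4·15 = 60.
W^SO = (Σα)·X^SO − ½·4·(Σα)² = (4/2)·15² = 450.
Deadweight loss = W^SO − W^NE = 253.5.

253.5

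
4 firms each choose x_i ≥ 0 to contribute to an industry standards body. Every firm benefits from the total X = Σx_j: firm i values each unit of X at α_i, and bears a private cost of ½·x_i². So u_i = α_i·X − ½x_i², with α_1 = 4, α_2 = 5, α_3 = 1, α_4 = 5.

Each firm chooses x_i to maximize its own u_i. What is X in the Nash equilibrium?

15

Firm i's FOC: ∂u_i/∂x_i = α_i − x_i = 0, so x_i* = α_i.
NE contributions = (4, 5, 1, 5); X = 15.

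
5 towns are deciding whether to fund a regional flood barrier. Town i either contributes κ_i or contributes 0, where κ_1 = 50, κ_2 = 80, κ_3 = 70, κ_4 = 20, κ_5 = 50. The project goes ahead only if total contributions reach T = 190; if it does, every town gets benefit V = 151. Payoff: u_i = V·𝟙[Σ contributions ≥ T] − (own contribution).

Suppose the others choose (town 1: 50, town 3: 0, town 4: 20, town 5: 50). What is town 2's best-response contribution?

80

Others' total = 120. Contributing 80 brings total to 200 ≥ 190: gain V − κ_2 = 71.
Best response: 80.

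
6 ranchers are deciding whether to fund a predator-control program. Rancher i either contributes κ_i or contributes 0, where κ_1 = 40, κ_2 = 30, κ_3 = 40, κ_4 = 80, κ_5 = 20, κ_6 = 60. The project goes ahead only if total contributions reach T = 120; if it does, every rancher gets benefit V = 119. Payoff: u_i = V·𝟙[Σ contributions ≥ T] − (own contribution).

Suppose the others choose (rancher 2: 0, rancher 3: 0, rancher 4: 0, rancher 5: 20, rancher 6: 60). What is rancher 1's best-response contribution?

40

Others' total = 80. Contributing 40 brings total to 120 ≥ 120: gain V − κ_1 = 79.
Best response: 40.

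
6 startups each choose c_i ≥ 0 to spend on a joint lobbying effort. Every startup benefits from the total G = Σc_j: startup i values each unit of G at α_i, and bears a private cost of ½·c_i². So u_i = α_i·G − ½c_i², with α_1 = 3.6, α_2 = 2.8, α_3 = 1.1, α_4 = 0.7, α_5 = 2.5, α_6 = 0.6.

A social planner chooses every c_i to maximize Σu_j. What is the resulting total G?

Planner FOC: ∂(Σu_j)/∂c_i = (Σα_j) − c_i = 0, so c_i^SO = Σα_j = 11.3 for every i; G^SO = 67.8.

67.8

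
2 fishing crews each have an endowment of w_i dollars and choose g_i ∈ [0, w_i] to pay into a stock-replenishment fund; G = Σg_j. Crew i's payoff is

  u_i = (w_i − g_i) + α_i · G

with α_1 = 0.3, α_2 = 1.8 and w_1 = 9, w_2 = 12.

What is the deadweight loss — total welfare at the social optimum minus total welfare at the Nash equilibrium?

9.9

∂u_i/∂g_i = α_i − 1, so crew i contributes w_i if α_i > 1, else 0.
α_i > 1 for i ∈ {2}; NE contributions (0, 12), G = 12.
W^NE = Σw_i − G^NE + (Σα_i)·G^NE = 21 + 1.1·12 = 34.2.
Planner: ∂(Σu_j)/∂g_i = Σα_j − 1 = 1.1 > 0, so everyone contributes w_i; G^SO = 21, W^SO = 21 + 1.1·21 = 44.1.
Deadweight loss = 9.9.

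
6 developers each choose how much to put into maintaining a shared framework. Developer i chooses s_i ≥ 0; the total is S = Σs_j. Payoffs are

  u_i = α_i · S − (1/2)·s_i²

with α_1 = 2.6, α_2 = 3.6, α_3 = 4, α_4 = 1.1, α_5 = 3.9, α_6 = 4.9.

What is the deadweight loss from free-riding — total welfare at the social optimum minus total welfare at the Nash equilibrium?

846.095

Developer i's FOC: ∂u_i/∂s_i = α_i − s_i = 0, so s_i* = α_i.
NE contributions = (2.6, 3.6, 4, 1.1, 3.9, 4.9); S = 20.1.
W^NE = (Σα)·S − ½Σα_i² = 20.1² − ½·76.15 = 365.935.
Planner sets s_i = Σα_j = 20.1 for every i, so S^SO = 6·20.1 = 120.6.
W^SO = (Σα)·S^SO − ½·6·(Σα)² = (6/2)·20.1² = 1212.03.
Deadweight loss = W^SO − W^NE = 846.095.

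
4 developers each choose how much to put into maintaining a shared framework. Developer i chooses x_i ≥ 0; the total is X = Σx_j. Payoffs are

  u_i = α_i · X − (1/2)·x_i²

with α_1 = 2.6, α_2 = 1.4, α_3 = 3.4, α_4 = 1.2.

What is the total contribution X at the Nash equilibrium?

Developer i's FOC: ∂u_i/∂x_i = α_i − x_i = 0, so x_i* = α_i.
NE contributions = (2.6, 1.4, 3.4, 1.2); X = 8.6.

8.6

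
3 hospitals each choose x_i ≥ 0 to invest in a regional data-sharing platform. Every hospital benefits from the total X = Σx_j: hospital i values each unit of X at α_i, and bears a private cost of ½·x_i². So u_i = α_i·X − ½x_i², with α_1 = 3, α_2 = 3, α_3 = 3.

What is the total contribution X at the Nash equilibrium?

9

Hospital i's FOC: ∂u_i/∂x_i = α_i − x_i = 0, so x_i* = α_i.
NE contributions = (3, 3, 3); X = 9.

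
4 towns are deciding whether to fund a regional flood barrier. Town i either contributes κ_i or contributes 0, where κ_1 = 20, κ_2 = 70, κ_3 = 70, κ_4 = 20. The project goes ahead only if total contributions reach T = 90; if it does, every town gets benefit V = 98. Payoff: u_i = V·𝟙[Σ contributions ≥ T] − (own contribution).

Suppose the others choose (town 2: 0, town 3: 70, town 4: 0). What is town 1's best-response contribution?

Others' total = 70. Contributing 20 brings total to 90 ≥ 90: gain V − κ_1 = 78.
Best response: 20.

20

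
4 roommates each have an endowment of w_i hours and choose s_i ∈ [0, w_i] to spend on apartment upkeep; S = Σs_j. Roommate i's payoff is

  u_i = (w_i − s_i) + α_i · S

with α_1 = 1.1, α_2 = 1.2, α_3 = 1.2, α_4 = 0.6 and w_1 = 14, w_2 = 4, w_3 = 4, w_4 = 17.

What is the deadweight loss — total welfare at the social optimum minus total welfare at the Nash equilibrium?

52.7

∂u_i/∂s_i = α_i − 1, so roommate i contributes w_i if α_i > 1, else 0.
α_i > 1 for i ∈ {1, 2, 3}; NE contributions (14, 4, 4, 0), S = 22.
W^NE = Σw_i − S^NE + (Σα_i)·S^NE = 39 + 3.1·22 = 107.2.
Planner: ∂(Σu_j)/∂s_i = Σα_j − 1 = 3.1 > 0, so everyone contributes w_i; S^SO = 39, W^SO = 39 + 3.1·39 = 159.9.
Deadweight loss = 52.7.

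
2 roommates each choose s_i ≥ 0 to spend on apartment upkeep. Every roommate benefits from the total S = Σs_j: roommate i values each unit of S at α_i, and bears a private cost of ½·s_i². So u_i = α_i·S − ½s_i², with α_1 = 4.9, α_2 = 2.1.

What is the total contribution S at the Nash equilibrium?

7

Roommate i's FOC: ∂u_i/∂s_i = α_i − s_i = 0, so s_i* = α_i.
NE contributions = (4.9, 2.1); S = 7.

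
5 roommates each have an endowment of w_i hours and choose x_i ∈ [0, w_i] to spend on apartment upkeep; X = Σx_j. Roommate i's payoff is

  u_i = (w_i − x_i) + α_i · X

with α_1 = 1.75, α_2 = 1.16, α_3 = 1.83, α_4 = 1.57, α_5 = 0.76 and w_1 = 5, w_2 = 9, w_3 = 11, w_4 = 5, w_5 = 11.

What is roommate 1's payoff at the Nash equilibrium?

∂u_i/∂x_i = α_i − 1, so roommate i contributes w_i if α_i > 1, else 0.
α_i > 1 for i ∈ {1, 2, 3, 4}; NE contributions (5, 9, 11, 5, 0), X = 30.
u_1 = (5 − 5) + 1.75·30 = 52.5.

52.5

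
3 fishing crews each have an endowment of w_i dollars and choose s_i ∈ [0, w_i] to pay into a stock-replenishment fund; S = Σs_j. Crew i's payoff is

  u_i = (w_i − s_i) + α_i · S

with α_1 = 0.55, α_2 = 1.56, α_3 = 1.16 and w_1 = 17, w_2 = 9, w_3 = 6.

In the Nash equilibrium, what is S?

∂u_i/∂s_i = α_i − 1, so crew i contributes w_i if α_i > 1, else 0.
α_i > 1 for i ∈ {2, 3}; NE contributions (0, 9, 6), S = 15.

15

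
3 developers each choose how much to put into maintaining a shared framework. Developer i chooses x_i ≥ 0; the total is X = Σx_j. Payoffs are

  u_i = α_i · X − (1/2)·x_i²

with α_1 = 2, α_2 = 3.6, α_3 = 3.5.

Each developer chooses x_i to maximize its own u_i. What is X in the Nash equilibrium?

Developer i's FOC: ∂u_i/∂x_i = α_i − x_i = 0, so x_i* = α_i.
NE contributions = (2, 3.6, 3.5); X = 9.1.

9.1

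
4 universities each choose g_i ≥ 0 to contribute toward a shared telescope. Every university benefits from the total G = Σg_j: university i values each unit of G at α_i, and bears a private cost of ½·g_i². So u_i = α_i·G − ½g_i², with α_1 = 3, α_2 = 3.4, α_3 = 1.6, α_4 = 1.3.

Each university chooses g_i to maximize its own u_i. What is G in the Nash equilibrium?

9.3

University i's FOC: ∂u_i/∂g_i = α_i − g_i = 0, so g_i* = α_i.
NE contributions = (3, 3.4, 1.6, 1.3); G = 9.3.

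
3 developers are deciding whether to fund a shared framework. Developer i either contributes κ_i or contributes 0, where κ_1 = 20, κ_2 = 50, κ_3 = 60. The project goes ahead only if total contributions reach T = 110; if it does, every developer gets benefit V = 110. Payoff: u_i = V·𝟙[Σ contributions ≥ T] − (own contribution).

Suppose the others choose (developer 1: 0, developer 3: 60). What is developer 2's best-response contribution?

50

Others' total = 60. Contributing 50 brings total to 110 ≥ 110: gain V − κ_2 = 60.
Best response: 50.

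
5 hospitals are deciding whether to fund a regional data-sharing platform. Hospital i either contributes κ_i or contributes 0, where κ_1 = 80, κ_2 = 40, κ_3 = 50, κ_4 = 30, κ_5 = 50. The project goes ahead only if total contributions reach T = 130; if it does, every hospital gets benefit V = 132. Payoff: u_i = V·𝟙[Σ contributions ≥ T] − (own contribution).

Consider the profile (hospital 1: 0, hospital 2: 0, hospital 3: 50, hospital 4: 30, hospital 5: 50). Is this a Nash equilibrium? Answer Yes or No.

Yes

Total = 130 ≥ 130: provided.
Hospital 1 (pledges 0, payoff 132): pledging 80 → total 210, payoff 52. No gain.
Hospital 2 (pledges 0, payoff 132): pledging 40 → total 170, payoff 92. No gain.
Hospital 3 (pledges 50, payoff 82): dropping to 0 → total 80, payoff 0. No gain.
Hospital 4 (pledges 30, payoff 102): dropping to 0 → total 100, payoff 0. No gain.
Hospital 5 (pledges 50, payoff 82): dropping to 0 → total 80, payoff 0. No gain.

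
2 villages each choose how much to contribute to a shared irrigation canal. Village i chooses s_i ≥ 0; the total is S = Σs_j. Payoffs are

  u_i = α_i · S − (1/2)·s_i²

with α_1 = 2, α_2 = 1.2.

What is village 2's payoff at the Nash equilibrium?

Village i's FOC: ∂u_i/∂s_i = α_i − s_i = 0, so s_i* = α_i.
NE contributions = (2, 1.2); S = 3.2.
u_2 = α_2·S − ½·(s_2)² = 1.2·3.2 − ½·1.2² = 3.12.

3.12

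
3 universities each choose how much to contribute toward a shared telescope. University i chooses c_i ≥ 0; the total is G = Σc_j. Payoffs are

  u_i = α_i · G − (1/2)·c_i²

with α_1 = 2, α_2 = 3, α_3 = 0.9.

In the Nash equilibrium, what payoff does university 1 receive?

9.8

University i's FOC: ∂u_i/∂c_i = α_i − c_i = 0, so c_i* = α_i.
NE contributions = (2, 3, 0.9); G = 5.9.
u_1 = α_1·G − ½·(c_1)² = 2·5.9 − ½·2² = 9.8.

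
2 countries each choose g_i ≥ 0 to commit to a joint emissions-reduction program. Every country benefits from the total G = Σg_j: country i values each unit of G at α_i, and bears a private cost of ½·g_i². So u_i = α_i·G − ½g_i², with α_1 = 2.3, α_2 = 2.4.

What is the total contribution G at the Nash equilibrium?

4.7

Country i's FOC: ∂u_i/∂g_i = α_i − g_i = 0, so g_i* = α_i.
NE contributions = (2.3, 2.4); G = 4.7.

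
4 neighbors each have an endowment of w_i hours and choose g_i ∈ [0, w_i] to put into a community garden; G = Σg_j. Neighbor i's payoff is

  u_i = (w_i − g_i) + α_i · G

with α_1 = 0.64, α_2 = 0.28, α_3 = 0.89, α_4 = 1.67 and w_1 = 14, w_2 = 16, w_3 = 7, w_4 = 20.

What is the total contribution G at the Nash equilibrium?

∂u_i/∂g_i = α_i − 1, so neighbor i contributes w_i if α_i > 1, else 0.
α_i > 1 for i ∈ {4}; NE contributions (0, 0, 0, 20), G = 20.

20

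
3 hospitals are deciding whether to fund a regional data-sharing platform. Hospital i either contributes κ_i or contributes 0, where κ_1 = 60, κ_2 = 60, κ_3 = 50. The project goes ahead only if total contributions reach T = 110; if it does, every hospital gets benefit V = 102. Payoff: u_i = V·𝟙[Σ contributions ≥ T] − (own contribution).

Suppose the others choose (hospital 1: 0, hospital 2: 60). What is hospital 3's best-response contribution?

50

Others' total = 60. Contributing 50 brings total to 110 ≥ 110: gain V − κ_3 = 52.
Best response: 50.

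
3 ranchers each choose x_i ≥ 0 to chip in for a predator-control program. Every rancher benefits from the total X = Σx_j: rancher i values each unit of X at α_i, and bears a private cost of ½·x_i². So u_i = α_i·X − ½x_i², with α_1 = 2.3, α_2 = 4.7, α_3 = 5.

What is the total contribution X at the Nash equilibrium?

12

Rancher i's FOC: ∂u_i/∂x_i = α_i − x_i = 0, so x_i* = α_i.
NE contributions = (2.3, 4.7, 5); X = 12.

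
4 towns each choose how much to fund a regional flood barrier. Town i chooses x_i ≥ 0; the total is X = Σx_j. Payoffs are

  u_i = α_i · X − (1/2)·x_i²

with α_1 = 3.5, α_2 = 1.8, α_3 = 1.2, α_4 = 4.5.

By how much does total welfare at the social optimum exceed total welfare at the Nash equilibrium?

Town i's FOC: ∂u_i/∂x_i = α_i − x_i = 0, so x_i* = α_i.
NE contributions = (3.5, 1.8, 1.2, 4.5); X = 11.
W^NE = (Σα)·X − ½Σα_i² = 11² − ½·37.18 = 102.41.
Planner sets x_i = Σα_j = 11 for every i, so X^SO = 4·11 = 44.
W^SO = (Σα)·X^SO − ½·4·(Σα)² = (4/2)·11² = 242.
Deadweight loss = W^SO − W^NE = 139.59.

139.59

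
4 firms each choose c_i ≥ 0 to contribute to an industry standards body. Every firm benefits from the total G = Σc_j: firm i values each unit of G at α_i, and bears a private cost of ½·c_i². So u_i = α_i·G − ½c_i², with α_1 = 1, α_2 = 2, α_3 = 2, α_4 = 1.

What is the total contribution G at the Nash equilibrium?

Firm i's FOC: ∂u_i/∂c_i = α_i − c_i = 0, so c_i* = α_i.
NE contributions = (1, 2, 2, 1); G = 6.

6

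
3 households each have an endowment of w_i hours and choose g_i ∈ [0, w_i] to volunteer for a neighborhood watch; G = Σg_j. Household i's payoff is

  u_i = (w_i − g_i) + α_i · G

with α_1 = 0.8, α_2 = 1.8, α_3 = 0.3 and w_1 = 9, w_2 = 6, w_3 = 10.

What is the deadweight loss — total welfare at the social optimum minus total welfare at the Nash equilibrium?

36.1

∂u_i/∂g_i = α_i − 1, so household i contributes w_i if α_i > 1, else 0.
α_i > 1 for i ∈ {2}; NE contributions (0, 6, 0), G = 6.
W^NE = Σw_i − G^NE + (Σα_i)·G^NE = 25 + 1.9·6 = 36.4.
Planner: ∂(Σu_j)/∂g_i = Σα_j − 1 = 1.9 > 0, so everyone contributes w_i; G^SO = 25, W^SO = 25 + 1.9·25 = 72.5.
Deadweight loss = 36.1.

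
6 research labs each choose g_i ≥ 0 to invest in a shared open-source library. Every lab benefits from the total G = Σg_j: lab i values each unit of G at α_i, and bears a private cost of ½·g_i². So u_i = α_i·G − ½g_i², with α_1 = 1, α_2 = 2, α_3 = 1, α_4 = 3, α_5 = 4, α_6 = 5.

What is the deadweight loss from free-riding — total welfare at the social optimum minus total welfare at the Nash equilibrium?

540

Lab i's FOC: ∂u_i/∂g_i = α_i − g_i = 0, so g_i* = α_i.
NE contributions = (1, 2, 1, 3, 4, 5); G = 16.
W^NE = (Σα)·G − ½Σα_i² = 16² − ½·56 = 228.
Planner sets g_i = Σα_j = 16 for every i, so G^SO = 6·16 = 96.
W^SO = (Σα)·G^SO − ½·6·(Σα)² = (6/2)·16² = 768.
Deadweight loss = W^SO − W^NE = 540.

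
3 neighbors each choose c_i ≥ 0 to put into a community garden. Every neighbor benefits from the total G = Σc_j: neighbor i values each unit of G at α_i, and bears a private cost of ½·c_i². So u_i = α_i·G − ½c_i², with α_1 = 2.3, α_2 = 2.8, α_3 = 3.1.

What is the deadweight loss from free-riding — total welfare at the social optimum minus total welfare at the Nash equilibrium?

44.99

Neighbor i's FOC: ∂u_i/∂c_i = α_i − c_i = 0, so c_i* = α_i.
NE contributions = (2.3, 2.8, 3.1); G = 8.2.
W^NE = (Σα)·G − ½Σα_i² = 8.2² − ½·22.74 = 55.87.
Planner sets c_i = Σα_j = 8.2 for every i, so G^SO = 3·8.2 = 24.6.
W^SO = (Σα)·G^SO − ½·3·(Σα)² = (3/2)·8.2² = 100.86.
Deadweight loss = W^SO − W^NE = 44.99.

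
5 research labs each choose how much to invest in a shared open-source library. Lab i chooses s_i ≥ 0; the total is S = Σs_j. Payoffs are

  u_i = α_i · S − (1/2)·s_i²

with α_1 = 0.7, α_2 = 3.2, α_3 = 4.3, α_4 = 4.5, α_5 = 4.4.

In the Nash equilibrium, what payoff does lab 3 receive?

64.285

Lab i's FOC: ∂u_i/∂s_i = α_i − s_i = 0, so s_i* = α_i.
NE contributions = (0.7, 3.2, 4.3, 4.5, 4.4); S = 17.1.
u_3 = α_3·S − ½·(s_3)² = 4.3·17.1 − ½·4.3² = 64.285.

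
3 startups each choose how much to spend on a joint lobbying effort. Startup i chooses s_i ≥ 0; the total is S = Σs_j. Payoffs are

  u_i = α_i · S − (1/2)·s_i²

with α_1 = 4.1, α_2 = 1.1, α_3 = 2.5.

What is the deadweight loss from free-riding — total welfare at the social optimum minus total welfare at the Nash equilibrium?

Startup i's FOC: ∂u_i/∂s_i = α_i − s_i = 0, so s_i* = α_i.
NE contributions = (4.1, 1.1, 2.5); S = 7.7.
W^NE = (Σα)·S − ½Σα_i² = 7.7² − ½·24.27 = 47.155.
Planner sets s_i = Σα_j = 7.7 for every i, so S^SO = 3·7.7 = 23.1.
W^SO = (Σα)·S^SO − ½·3·(Σα)² = (3/2)·7.7² = 88.935.
Deadweight loss = W^SO − W^NE = 41.78.

41.78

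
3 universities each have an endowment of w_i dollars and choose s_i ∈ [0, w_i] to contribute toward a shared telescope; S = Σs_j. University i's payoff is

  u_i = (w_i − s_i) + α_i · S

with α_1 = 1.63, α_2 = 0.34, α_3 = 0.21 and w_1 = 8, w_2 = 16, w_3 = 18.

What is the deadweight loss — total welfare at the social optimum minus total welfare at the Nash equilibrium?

∂u_i/∂s_i = α_i − 1, so university i contributes w_i if α_i > 1, else 0.
α_i > 1 for i ∈ {1}; NE contributions (8, 0, 0), S = 8.
W^NE = Σw_i − S^NE + (Σα_i)·S^NE = 42 + 1.18·8 = 51.44.
Planner: ∂(Σu_j)/∂s_i = Σα_j − 1 = 1.18 > 0, so everyone contributes w_i; S^SO = 42, W^SO = 42 + 1.18·42 = 91.56.
Deadweight loss = 40.12.

40.12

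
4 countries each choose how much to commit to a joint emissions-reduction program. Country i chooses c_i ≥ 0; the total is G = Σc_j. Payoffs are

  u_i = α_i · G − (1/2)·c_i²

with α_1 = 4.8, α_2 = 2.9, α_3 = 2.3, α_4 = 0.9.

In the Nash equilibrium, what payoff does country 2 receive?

27.405

Country i's FOC: ∂u_i/∂c_i = α_i − c_i = 0, so c_i* = α_i.
NE contributions = (4.8, 2.9, 2.3, 0.9); G = 10.9.
u_2 = α_2·G − ½·(c_2)² = 2.9·10.9 − ½·2.9² = 27.405.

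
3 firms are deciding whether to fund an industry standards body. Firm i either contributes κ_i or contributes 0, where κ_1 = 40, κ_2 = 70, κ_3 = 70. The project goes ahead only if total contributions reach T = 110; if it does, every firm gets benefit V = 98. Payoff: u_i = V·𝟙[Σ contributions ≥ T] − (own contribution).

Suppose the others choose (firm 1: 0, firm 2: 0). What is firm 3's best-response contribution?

0

Others' total = 0. Even contributing 70 gives 70 < 110: no benefit either way.
Best response: 0.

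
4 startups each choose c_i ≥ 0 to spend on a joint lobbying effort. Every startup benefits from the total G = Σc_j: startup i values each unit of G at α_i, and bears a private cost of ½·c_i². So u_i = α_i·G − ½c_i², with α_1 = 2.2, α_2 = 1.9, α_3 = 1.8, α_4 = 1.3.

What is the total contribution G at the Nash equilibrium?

7.2

Startup i's FOC: ∂u_i/∂c_i = α_i − c_i = 0, so c_i* = α_i.
NE contributions = (2.2, 1.9, 1.8, 1.3); G = 7.2.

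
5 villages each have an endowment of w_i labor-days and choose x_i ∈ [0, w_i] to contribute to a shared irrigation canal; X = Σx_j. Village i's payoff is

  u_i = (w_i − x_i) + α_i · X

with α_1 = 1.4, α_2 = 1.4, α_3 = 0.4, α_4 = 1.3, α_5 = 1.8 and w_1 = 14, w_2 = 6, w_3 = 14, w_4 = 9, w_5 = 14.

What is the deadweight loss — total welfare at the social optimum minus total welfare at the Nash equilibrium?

74.2

∂u_i/∂x_i = α_i − 1, so village i contributes w_i if α_i > 1, else 0.
α_i > 1 for i ∈ {1, 2, 4, 5}; NE contributions (14, 6, 0, 9, 14), X = 43.
W^NE = Σw_i − X^NE + (Σα_i)·X^NE = 57 + 5.3·43 = 284.9.
Planner: ∂(Σu_j)/∂x_i = Σα_j − 1 = 5.3 > 0, so everyone contributes w_i; X^SO = 57, W^SO = 57 + 5.3·57 = 359.1.
Deadweight loss = 74.2.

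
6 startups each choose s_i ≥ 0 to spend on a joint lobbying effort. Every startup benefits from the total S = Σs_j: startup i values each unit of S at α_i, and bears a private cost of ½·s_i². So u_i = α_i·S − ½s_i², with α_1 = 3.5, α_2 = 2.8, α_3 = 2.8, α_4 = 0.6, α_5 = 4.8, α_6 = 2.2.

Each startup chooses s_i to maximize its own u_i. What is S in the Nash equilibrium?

Startup i's FOC: ∂u_i/∂s_i = α_i − s_i = 0, so s_i* = α_i.
NE contributions = (3.5, 2.8, 2.8, 0.6, 4.8, 2.2); S = 16.7.

16.7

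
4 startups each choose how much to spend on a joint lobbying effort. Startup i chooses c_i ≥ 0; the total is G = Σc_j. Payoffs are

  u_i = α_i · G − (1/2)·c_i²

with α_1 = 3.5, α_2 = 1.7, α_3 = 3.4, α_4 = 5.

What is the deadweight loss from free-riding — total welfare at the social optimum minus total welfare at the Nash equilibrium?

210.81

Startup i's FOC: ∂u_i/∂c_i = α_i − c_i = 0, so c_i* = α_i.
NE contributions = (3.5, 1.7, 3.4, 5); G = 13.6.
W^NE = (Σα)·G − ½Σα_i² = 13.6² − ½·51.7 = 159.11.
Planner sets c_i = Σα_j = 13.6 for every i, so G^SO = 4·13.6 = 54.4.
W^SO = (Σα)·G^SO − ½·4·(Σα)² = (4/2)·13.6² = 369.92.
Deadweight loss = W^SO − W^NE = 210.81.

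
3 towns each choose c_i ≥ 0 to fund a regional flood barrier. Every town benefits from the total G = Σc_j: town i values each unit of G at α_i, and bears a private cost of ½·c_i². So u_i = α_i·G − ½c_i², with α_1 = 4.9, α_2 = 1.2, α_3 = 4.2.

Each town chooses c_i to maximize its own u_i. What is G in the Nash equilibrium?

10.3

Town i's FOC: ∂u_i/∂c_i = α_i − c_i = 0, so c_i* = α_i.
NE contributions = (4.9, 1.2, 4.2); G = 10.3.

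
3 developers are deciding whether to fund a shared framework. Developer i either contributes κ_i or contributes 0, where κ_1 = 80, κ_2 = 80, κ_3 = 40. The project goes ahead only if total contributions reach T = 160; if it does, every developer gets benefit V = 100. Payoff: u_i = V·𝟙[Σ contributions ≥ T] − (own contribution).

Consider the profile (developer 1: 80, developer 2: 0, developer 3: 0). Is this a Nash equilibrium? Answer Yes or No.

No

Total = 80 < 160: not provided.
Developer 1 (pledges 80, payoff -80): dropping to 0 → total 0, payoff 0. Profitable deviation.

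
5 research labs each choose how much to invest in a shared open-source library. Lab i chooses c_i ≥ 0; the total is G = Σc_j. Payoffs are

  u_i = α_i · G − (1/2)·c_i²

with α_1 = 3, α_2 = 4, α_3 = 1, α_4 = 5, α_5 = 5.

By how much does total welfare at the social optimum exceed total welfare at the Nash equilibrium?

Lab i's FOC: ∂u_i/∂c_i = α_i − c_i = 0, so c_i* = α_i.
NE contributions = (3, 4, 1, 5, 5); G = 18.
W^NE = (Σα)·G − ½Σα_i² = 18² − ½·76 = 286.
Planner sets c_i = Σα_j = 18 for every i, so G^SO = 5·18 = 90.
W^SO = (Σα)·G^SO − ½·5·(Σα)² = (5/2)·18² = 810.
Deadweight loss = W^SO − W^NE = 524.

524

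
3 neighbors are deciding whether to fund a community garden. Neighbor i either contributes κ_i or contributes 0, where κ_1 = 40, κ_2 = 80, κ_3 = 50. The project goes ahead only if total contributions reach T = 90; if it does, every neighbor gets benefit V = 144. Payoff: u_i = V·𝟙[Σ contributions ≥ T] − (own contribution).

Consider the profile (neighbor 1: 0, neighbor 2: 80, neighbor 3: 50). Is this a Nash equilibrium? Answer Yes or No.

Yes

Total = 130 ≥ 90: provided.
Neighbor 1 (pledges 0, payoff 144): pledging 40 → total 170, payoff 104. No gain.
Neighbor 2 (pledges 80, payoff 64): dropping to 0 → total 50, payoff 0. No gain.
Neighbor 3 (pledges 50, payoff 94): dropping to 0 → total 80, payoff 0. No gain.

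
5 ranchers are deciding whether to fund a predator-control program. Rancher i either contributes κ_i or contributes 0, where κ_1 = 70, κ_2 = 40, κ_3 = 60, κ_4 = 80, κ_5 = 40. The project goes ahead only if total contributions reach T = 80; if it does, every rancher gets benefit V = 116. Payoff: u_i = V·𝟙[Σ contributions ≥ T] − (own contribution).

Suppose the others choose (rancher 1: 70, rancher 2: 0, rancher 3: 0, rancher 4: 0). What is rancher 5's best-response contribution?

40

Others' total = 70. Contributing 40 brings total to 110 ≥ 80: gain V − κ_5 = 76.
Best response: 40.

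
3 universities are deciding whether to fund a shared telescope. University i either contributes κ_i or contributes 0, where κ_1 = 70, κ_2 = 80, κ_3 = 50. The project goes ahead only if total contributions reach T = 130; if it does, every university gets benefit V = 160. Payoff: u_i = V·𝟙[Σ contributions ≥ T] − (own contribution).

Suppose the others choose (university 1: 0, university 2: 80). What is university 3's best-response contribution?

50

Others' total = 80. Contributing 50 brings total to 130 ≥ 130: gain V − κ_3 = 110.
Best response: 50.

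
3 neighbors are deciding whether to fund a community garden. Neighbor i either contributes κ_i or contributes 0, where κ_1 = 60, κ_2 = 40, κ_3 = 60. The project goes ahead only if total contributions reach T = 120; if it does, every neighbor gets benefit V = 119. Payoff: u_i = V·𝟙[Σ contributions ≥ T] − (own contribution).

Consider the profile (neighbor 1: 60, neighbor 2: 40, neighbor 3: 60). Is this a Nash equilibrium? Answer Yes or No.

Total = 160 ≥ 120: provided.
Neighbor 1 (pledges 60, payoff 59): dropping to 0 → total 100, payoff 0. No gain.
Neighbor 2 (pledges 40, payoff 79): dropping to 0 → total 120, payoff 119. Profitable deviation.

No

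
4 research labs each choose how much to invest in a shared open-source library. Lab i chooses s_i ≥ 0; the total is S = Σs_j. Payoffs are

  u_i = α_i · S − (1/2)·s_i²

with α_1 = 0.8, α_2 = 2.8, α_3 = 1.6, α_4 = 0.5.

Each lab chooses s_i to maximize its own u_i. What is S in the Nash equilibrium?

Lab i's FOC: ∂u_i/∂s_i = α_i − s_i = 0, so s_i* = α_i.
NE contributions = (0.8, 2.8, 1.6, 0.5); S = 5.7.

5.7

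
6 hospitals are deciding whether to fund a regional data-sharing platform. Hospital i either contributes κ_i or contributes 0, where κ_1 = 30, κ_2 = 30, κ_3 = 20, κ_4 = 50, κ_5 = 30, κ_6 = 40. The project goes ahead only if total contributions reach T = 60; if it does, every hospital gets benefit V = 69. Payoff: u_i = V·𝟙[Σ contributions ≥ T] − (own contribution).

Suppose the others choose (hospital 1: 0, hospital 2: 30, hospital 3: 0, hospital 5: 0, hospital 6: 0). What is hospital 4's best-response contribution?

Others' total = 30. Contributing 50 brings total to 80 ≥ 60: gain V − κ_4 = 19.
Best response: 50.

50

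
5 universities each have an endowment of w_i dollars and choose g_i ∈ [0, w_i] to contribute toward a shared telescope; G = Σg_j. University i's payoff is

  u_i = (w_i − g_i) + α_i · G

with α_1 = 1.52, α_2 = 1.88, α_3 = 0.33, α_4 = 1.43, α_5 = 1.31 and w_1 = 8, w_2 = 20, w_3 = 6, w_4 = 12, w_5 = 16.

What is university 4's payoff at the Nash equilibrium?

∂u_i/∂g_i = α_i − 1, so university i contributes w_i if α_i > 1, else 0.
α_i > 1 for i ∈ {1, 2, 4, 5}; NE contributions (8, 20, 0, 12, 16), G = 56.
u_4 = (12 − 12) + 1.43·56 = 80.08.

80.08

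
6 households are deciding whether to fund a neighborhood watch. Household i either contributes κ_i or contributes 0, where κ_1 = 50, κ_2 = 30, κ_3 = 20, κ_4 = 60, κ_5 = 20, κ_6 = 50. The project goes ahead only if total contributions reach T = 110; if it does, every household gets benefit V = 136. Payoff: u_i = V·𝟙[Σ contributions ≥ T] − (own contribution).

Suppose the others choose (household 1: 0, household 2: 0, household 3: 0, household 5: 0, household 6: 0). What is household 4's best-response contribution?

Others' total = 0. Even contributing 60 gives 60 < 110: no benefit either way.
Best response: 0.

0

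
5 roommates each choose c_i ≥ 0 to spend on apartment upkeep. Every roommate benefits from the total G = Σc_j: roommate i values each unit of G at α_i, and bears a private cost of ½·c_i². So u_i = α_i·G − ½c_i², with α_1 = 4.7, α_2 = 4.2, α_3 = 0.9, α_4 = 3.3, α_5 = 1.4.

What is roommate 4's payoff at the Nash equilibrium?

Roommate i's FOC: ∂u_i/∂c_i = α_i − c_i = 0, so c_i* = α_i.
NE contributions = (4.7, 4.2, 0.9, 3.3, 1.4); G = 14.5.
u_4 = α_4·G − ½·(c_4)² = 3.3·14.5 − ½·3.3² = 42.405.

42.405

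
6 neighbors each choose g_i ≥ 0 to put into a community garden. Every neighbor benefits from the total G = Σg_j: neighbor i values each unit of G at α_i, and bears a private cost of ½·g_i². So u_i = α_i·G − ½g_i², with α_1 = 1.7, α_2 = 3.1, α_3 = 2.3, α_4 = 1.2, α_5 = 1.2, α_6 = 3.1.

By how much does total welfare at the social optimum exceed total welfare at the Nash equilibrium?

Neighbor i's FOC: ∂u_i/∂g_i = α_i − g_i = 0, so g_i* = α_i.
NE contributions = (1.7, 3.1, 2.3, 1.2, 1.2, 3.1); G = 12.6.
W^NE = (Σα)·G − ½Σα_i² = 12.6² − ½·30.28 = 143.62.
Planner sets g_i = Σα_j = 12.6 for every i, so G^SO = 6·12.6 = 75.6.
W^SO = (Σα)·G^SO − ½·6·(Σα)² = (6/2)·12.6² = 476.28.
Deadweight loss = W^SO − W^NE = 332.66.

332.66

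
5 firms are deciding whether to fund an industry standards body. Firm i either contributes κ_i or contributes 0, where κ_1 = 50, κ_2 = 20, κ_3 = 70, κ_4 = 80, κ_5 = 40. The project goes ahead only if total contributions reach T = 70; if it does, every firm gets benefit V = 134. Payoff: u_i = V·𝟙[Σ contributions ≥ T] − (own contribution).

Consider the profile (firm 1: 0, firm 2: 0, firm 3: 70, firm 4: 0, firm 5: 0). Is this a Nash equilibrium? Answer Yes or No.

Total = 70 ≥ 70: provided.
Firm 1 (pledges 0, payoff 134): pledging 50 → total 120, payoff 84. No gain.
Firm 2 (pledges 0, payoff 134): pledging 20 → total 90, payoff 114. No gain.
Firm 3 (pledges 70, payoff 64): dropping to 0 → total 0, payoff 0. No gain.
Firm 4 (pledges 0, payoff 134): pledging 80 → total 150, payoff 54. No gain.
Firm 5 (pledges 0, payoff 134): pledging 40 → total 110, payoff 94. No gain.

Yes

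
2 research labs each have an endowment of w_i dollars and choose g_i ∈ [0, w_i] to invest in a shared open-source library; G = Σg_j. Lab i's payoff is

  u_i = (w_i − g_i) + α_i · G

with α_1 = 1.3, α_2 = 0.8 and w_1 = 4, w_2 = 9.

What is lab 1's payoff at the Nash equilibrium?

∂u_i/∂g_i = α_i − 1, so lab i contributes w_i if α_i > 1, else 0.
α_i > 1 for i ∈ {1}; NE contributions (4, 0), G = 4.
u_1 = (4 − 4) + 1.3·4 = 5.2.

5.2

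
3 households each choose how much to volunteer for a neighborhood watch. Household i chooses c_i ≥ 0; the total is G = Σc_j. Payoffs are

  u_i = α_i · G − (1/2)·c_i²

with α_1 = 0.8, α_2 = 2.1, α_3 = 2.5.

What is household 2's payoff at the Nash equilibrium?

Household i's FOC: ∂u_i/∂c_i = α_i − c_i = 0, so c_i* = α_i.
NE contributions = (0.8, 2.1, 2.5); G = 5.4.
u_2 = α_2·G − ½·(c_2)² = 2.1·5.4 − ½·2.1² = 9.135.

9.135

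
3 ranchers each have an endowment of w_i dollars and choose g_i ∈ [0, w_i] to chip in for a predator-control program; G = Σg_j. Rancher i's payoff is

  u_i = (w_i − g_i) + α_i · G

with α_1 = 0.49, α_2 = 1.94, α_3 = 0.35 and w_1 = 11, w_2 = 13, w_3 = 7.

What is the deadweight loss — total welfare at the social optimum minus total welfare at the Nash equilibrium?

32.04

∂u_i/∂g_i = α_i − 1, so rancher i contributes w_i if α_i > 1, else 0.
α_i > 1 for i ∈ {2}; NE contributions (0, 13, 0), G = 13.
W^NE = Σw_i − G^NE + (Σα_i)·G^NE = 31 + 1.78·13 = 54.14.
Planner: ∂(Σu_j)/∂g_i = Σα_j − 1 = 1.78 > 0, so everyone contributes w_i; G^SO = 31, W^SO = 31 + 1.78·31 = 86.18.
Deadweight loss = 32.04.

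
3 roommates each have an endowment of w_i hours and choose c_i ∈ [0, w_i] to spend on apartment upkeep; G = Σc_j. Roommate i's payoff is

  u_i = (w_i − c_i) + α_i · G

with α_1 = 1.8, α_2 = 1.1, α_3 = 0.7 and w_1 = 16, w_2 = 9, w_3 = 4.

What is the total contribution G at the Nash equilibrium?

∂u_i/∂c_i = α_i − 1, so roommate i contributes w_i if α_i > 1, else 0.
α_i > 1 for i ∈ {1, 2}; NE contributions (16, 9, 0), G = 25.

25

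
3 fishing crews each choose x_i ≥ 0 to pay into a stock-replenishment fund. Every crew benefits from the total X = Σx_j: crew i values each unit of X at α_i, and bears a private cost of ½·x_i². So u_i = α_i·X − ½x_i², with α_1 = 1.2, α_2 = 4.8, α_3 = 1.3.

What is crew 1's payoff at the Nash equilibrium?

8.04

Crew i's FOC: ∂u_i/∂x_i = α_i − x_i = 0, so x_i* = α_i.
NE contributions = (1.2, 4.8, 1.3); X = 7.3.
u_1 = α_1·X − ½·(x_1)² = 1.2·7.3 − ½·1.2² = 8.04.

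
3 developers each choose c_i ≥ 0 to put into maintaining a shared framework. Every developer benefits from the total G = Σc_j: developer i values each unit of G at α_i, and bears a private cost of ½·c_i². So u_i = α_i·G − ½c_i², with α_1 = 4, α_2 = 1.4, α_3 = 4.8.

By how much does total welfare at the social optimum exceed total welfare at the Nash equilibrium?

Developer i's FOC: ∂u_i/∂c_i = α_i − c_i = 0, so c_i* = α_i.
NE contributions = (4, 1.4, 4.8); G = 10.2.
W^NE = (Σα)·G − ½Σα_i² = 10.2² − ½·41 = 83.54.
Planner sets c_i = Σα_j = 10.2 for every i, so G^SO = 3·10.2 = 30.6.
W^SO = (Σα)·G^SO − ½·3·(Σα)² = (3/2)·10.2² = 156.06.
Deadweight loss = W^SO − W^NE = 72.52.

72.52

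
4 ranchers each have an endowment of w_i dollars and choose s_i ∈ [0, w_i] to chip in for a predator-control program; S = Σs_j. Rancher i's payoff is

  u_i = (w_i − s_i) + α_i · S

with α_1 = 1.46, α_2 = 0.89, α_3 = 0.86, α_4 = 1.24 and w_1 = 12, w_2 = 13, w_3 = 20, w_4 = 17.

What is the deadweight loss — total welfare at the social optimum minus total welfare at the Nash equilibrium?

∂u_i/∂s_i = α_i − 1, so rancher i contributes w_i if α_i > 1, else 0.
α_i > 1 for i ∈ {1, 4}; NE contributions (12, 0, 0, 17), S = 29.
W^NE = Σw_i − S^NE + (Σα_i)·S^NE = 62 + 3.45·29 = 162.05.
Planner: ∂(Σu_j)/∂s_i = Σα_j − 1 = 3.45 > 0, so everyone contributes w_i; S^SO = 62, W^SO = 62 + 3.45·62 = 275.9.
Deadweight loss = 113.85.

113.85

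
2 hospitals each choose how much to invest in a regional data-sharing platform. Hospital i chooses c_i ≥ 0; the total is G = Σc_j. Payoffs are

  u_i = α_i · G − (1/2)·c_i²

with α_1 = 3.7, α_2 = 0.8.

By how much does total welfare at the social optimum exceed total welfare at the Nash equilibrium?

Hospital i's FOC: ∂u_i/∂c_i = α_i − c_i = 0, so c_i* = α_i.
NE contributions = (3.7, 0.8); G = 4.5.
W^NE = (Σα)·G − ½Σα_i² = 4.5² − ½·14.33 = 13.085.
Planner sets c_i = Σα_j = 4.5 for every i, so G^SO = 2·4.5 = 9.
W^SO = (Σα)·G^SO − ½·2·(Σα)² = (2/2)·4.5² = 20.25.
Deadweight loss = W^SO − W^NE = 7.165.

7.165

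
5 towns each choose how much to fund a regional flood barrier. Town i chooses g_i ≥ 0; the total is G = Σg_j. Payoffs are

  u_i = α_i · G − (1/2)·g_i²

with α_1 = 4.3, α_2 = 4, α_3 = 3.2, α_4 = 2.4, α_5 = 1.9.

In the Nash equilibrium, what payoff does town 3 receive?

45.44

Town i's FOC: ∂u_i/∂g_i = α_i − g_i = 0, so g_i* = α_i.
NE contributions = (4.3, 4, 3.2, 2.4, 1.9); G = 15.8.
u_3 = α_3·G − ½·(g_3)² = 3.2·15.8 − ½·3.2² = 45.44.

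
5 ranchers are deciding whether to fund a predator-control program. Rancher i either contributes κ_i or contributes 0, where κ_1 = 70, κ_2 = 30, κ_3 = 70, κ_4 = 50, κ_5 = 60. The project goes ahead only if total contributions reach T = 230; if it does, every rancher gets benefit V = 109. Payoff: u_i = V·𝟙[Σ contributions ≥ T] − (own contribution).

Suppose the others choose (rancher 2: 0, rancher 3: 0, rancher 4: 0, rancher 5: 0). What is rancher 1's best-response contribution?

0

Others' total = 0. Even contributing 70 gives 70 < 230: no benefit either way.
Best response: 0.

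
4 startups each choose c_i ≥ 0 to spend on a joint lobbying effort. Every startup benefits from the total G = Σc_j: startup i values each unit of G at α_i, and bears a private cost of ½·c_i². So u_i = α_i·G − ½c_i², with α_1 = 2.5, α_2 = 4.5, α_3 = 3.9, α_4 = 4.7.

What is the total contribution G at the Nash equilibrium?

15.6

Startup i's FOC: ∂u_i/∂c_i = α_i − c_i = 0, so c_i* = α_i.
NE contributions = (2.5, 4.5, 3.9, 4.7); G = 15.6.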